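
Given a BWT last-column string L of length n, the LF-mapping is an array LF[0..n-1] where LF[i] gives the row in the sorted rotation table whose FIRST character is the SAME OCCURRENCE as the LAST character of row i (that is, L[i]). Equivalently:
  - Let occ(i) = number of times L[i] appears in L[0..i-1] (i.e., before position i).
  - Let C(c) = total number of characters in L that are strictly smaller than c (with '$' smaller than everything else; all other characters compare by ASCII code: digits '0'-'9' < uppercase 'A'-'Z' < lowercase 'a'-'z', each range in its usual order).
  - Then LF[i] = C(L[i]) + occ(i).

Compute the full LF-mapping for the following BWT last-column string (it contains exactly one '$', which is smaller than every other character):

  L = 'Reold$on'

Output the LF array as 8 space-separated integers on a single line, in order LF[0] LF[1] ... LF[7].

Char counts: '$':1, 'R':1, 'd':1, 'e':1, 'l':1, 'n':1, 'o':2
C (first-col start): C('$')=0, C('R')=1, C('d')=2, C('e')=3, C('l')=4, C('n')=5, C('o')=6
L[0]='R': occ=0, LF[0]=C('R')+0=1+0=1
L[1]='e': occ=0, LF[1]=C('e')+0=3+0=3
L[2]='o': occ=0, LF[2]=C('o')+0=6+0=6
L[3]='l': occ=0, LF[3]=C('l')+0=4+0=4
L[4]='d': occ=0, LF[4]=C('d')+0=2+0=2
L[5]='$': occ=0, LF[5]=C('$')+0=0+0=0
L[6]='o': occ=1, LF[6]=C('o')+1=6+1=7
L[7]='n': occ=0, LF[7]=C('n')+0=5+0=5

Answer: 1 3 6 4 2 0 7 5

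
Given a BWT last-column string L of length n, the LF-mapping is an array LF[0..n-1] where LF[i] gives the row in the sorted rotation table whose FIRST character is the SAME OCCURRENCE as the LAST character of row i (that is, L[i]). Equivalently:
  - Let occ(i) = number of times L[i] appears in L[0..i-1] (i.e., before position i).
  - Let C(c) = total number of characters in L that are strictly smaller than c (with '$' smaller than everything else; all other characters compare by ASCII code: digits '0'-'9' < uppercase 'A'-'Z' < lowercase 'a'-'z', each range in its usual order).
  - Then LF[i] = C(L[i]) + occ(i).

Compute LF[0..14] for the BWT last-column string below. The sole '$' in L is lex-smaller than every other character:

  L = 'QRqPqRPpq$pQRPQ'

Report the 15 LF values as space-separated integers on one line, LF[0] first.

Char counts: '$':1, 'P':3, 'Q':3, 'R':3, 'p':2, 'q':3
C (first-col start): C('$')=0, C('P')=1, C('Q')=4, C('R')=7, C('p')=10, C('q')=12
L[0]='Q': occ=0, LF[0]=C('Q')+0=4+0=4
L[1]='R': occ=0, LF[1]=C('R')+0=7+0=7
L[2]='q': occ=0, LF[2]=C('q')+0=12+0=12
L[3]='P': occ=0, LF[3]=C('P')+0=1+0=1
L[4]='q': occ=1, LF[4]=C('q')+1=12+1=13
L[5]='R': occ=1, LF[5]=C('R')+1=7+1=8
L[6]='P': occ=1, LF[6]=C('P')+1=1+1=2
L[7]='p': occ=0, LF[7]=C('p')+0=10+0=10
L[8]='q': occ=2, LF[8]=C('q')+2=12+2=14
L[9]='$': occ=0, LF[9]=C('$')+0=0+0=0
L[10]='p': occ=1, LF[10]=C('p')+1=10+1=11
L[11]='Q': occ=1, LF[11]=C('Q')+1=4+1=5
L[12]='R': occ=2, LF[12]=C('R')+2=7+2=9
L[13]='P': occ=2, LF[13]=C('P')+2=1+2=3
L[14]='Q': occ=2, LF[14]=C('Q')+2=4+2=6

Answer: 4 7 12 1 13 8 2 10 14 0 11 5 9 3 6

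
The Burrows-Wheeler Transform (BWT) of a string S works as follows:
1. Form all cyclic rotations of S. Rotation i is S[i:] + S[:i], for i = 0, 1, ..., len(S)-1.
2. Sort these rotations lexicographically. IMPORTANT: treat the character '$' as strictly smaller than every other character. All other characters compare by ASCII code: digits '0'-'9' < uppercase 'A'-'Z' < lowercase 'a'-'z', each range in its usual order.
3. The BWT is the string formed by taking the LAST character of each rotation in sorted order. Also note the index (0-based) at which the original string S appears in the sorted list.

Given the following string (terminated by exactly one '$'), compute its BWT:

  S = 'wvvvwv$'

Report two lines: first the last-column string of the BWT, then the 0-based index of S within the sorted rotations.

All 7 rotations (rotation i = S[i:]+S[:i]):
  rot[0] = wvvvwv$
  rot[1] = vvvwv$w
  rot[2] = vvwv$wv
  rot[3] = vwv$wvv
  rot[4] = wv$wvvv
  rot[5] = v$wvvvw
  rot[6] = $wvvvwv
Sorted (with $ < everything):
  sorted[0] = $wvvvwv  (last char: 'v')
  sorted[1] = v$wvvvw  (last char: 'w')
  sorted[2] = vvvwv$w  (last char: 'w')
  sorted[3] = vvwv$wv  (last char: 'v')
  sorted[4] = vwv$wvv  (last char: 'v')
  sorted[5] = wv$wvvv  (last char: 'v')
  sorted[6] = wvvvwv$  (last char: '$')
Last column: vwwvvv$
Original string S is at sorted index 6

Answer: vwwvvv$
6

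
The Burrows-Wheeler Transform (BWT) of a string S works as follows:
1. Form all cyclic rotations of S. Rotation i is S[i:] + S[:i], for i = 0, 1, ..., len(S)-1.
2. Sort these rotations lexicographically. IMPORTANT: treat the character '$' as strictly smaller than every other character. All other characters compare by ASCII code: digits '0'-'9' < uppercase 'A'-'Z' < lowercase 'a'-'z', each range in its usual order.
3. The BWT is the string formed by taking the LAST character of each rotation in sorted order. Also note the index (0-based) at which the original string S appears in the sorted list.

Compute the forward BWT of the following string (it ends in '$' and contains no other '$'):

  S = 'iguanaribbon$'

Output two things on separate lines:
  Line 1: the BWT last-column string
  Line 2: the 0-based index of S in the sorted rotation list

Answer: nunibir$oabag
7

Derivation:
All 13 rotations (rotation i = S[i:]+S[:i]):
  rot[0] = iguanaribbon$
  rot[1] = guanaribbon$i
  rot[2] = uanaribbon$ig
  rot[3] = anaribbon$igu
  rot[4] = naribbon$igua
  rot[5] = aribbon$iguan
  rot[6] = ribbon$iguana
  rot[7] = ibbon$iguanar
  rot[8] = bbon$iguanari
  rot[9] = bon$iguanarib
  rot[10] = on$iguanaribb
  rot[11] = n$iguanaribbo
  rot[12] = $iguanaribbon
Sorted (with $ < everything):
  sorted[0] = $iguanaribbon  (last char: 'n')
  sorted[1] = anaribbon$igu  (last char: 'u')
  sorted[2] = aribbon$iguan  (last char: 'n')
  sorted[3] = bbon$iguanari  (last char: 'i')
  sorted[4] = bon$iguanarib  (last char: 'b')
  sorted[5] = guanaribbon$i  (last char: 'i')
  sorted[6] = ibbon$iguanar  (last char: 'r')
  sorted[7] = iguanaribbon$  (last char: '$')
  sorted[8] = n$iguanaribbo  (last char: 'o')
  sorted[9] = naribbon$igua  (last char: 'a')
  sorted[10] = on$iguanaribb  (last char: 'b')
  sorted[11] = ribbon$iguana  (last char: 'a')
  sorted[12] = uanaribbon$ig  (last char: 'g')
Last column: nunibir$oabag
Original string S is at sorted index 7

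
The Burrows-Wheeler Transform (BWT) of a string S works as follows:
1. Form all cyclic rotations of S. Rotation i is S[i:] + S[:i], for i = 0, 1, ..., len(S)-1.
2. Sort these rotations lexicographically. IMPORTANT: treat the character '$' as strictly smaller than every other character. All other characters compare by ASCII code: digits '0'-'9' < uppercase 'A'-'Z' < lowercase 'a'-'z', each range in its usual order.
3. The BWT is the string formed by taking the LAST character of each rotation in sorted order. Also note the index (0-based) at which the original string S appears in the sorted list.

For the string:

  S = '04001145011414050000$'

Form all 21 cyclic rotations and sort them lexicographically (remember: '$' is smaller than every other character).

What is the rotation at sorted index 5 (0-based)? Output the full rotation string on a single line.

All 21 rotations (rotation i = S[i:]+S[:i]):
  rot[0] = 04001145011414050000$
  rot[1] = 4001145011414050000$0
  rot[2] = 001145011414050000$04
  rot[3] = 01145011414050000$040
  rot[4] = 1145011414050000$0400
  rot[5] = 145011414050000$04001
  rot[6] = 45011414050000$040011
  rot[7] = 5011414050000$0400114
  rot[8] = 011414050000$04001145
  rot[9] = 11414050000$040011450
  rot[10] = 1414050000$0400114501
  rot[11] = 414050000$04001145011
  rot[12] = 14050000$040011450114
  rot[13] = 4050000$0400114501141
  rot[14] = 050000$04001145011414
  rot[15] = 50000$040011450114140
  rot[16] = 0000$0400114501141405
  rot[17] = 000$04001145011414050
  rot[18] = 00$040011450114140500
  rot[19] = 0$0400114501141405000
  rot[20] = $04001145011414050000
Sorted (with $ < everything):
  sorted[0] = $04001145011414050000
  sorted[1] = 0$0400114501141405000
  sorted[2] = 00$040011450114140500
  sorted[3] = 000$04001145011414050
  sorted[4] = 0000$0400114501141405
  sorted[5] = 001145011414050000$04
  sorted[6] = 011414050000$04001145
  sorted[7] = 01145011414050000$040
  sorted[8] = 04001145011414050000$
  sorted[9] = 050000$04001145011414
  sorted[10] = 11414050000$040011450
  sorted[11] = 1145011414050000$0400
  sorted[12] = 14050000$040011450114
  sorted[13] = 1414050000$0400114501
  sorted[14] = 145011414050000$04001
  sorted[15] = 4001145011414050000$0
  sorted[16] = 4050000$0400114501141
  sorted[17] = 414050000$04001145011
  sorted[18] = 45011414050000$040011
  sorted[19] = 50000$040011450114140
  sorted[20] = 5011414050000$0400114
sorted[5] = 001145011414050000$04

Answer: 001145011414050000$04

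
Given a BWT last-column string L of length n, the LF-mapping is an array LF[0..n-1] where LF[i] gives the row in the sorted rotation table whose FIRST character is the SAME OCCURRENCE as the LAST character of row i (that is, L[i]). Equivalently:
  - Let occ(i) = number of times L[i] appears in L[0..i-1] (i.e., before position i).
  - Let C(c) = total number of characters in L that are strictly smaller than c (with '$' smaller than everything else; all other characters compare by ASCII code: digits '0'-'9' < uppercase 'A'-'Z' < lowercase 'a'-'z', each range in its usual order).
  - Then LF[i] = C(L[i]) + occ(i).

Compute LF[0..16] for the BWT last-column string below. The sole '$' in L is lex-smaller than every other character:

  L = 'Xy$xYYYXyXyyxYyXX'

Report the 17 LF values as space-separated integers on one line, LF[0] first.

Char counts: '$':1, 'X':5, 'Y':4, 'x':2, 'y':5
C (first-col start): C('$')=0, C('X')=1, C('Y')=6, C('x')=10, C('y')=12
L[0]='X': occ=0, LF[0]=C('X')+0=1+0=1
L[1]='y': occ=0, LF[1]=C('y')+0=12+0=12
L[2]='$': occ=0, LF[2]=C('$')+0=0+0=0
L[3]='x': occ=0, LF[3]=C('x')+0=10+0=10
L[4]='Y': occ=0, LF[4]=C('Y')+0=6+0=6
L[5]='Y': occ=1, LF[5]=C('Y')+1=6+1=7
L[6]='Y': occ=2, LF[6]=C('Y')+2=6+2=8
L[7]='X': occ=1, LF[7]=C('X')+1=1+1=2
L[8]='y': occ=1, LF[8]=C('y')+1=12+1=13
L[9]='X': occ=2, LF[9]=C('X')+2=1+2=3
L[10]='y': occ=2, LF[10]=C('y')+2=12+2=14
L[11]='y': occ=3, LF[11]=C('y')+3=12+3=15
L[12]='x': occ=1, LF[12]=C('x')+1=10+1=11
L[13]='Y': occ=3, LF[13]=C('Y')+3=6+3=9
L[14]='y': occ=4, LF[14]=C('y')+4=12+4=16
L[15]='X': occ=3, LF[15]=C('X')+3=1+3=4
L[16]='X': occ=4, LF[16]=C('X')+4=1+4=5

Answer: 1 12 0 10 6 7 8 2 13 3 14 15 11 9 16 4 5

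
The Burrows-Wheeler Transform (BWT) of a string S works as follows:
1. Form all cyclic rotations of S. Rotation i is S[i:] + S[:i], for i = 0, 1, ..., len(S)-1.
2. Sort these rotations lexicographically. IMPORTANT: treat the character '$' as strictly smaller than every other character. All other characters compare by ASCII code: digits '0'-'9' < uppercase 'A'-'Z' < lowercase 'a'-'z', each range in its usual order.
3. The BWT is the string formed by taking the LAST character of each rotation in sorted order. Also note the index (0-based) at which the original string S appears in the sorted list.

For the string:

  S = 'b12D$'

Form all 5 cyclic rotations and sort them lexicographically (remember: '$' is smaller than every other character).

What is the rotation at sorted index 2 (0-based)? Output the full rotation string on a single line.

Answer: 2D$b1

Derivation:
All 5 rotations (rotation i = S[i:]+S[:i]):
  rot[0] = b12D$
  rot[1] = 12D$b
  rot[2] = 2D$b1
  rot[3] = D$b12
  rot[4] = $b12D
Sorted (with $ < everything):
  sorted[0] = $b12D
  sorted[1] = 12D$b
  sorted[2] = 2D$b1
  sorted[3] = D$b12
  sorted[4] = b12D$
sorted[2] = 2D$b1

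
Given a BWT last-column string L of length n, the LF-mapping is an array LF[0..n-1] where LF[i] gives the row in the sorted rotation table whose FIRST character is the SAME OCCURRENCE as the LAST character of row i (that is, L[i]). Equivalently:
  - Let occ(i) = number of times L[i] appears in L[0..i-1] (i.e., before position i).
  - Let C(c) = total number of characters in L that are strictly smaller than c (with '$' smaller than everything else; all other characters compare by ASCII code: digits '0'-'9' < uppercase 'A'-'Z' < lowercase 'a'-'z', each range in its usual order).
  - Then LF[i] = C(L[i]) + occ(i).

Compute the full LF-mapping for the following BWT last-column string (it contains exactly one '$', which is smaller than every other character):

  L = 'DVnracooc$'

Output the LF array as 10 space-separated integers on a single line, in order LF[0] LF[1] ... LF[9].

Char counts: '$':1, 'D':1, 'V':1, 'a':1, 'c':2, 'n':1, 'o':2, 'r':1
C (first-col start): C('$')=0, C('D')=1, C('V')=2, C('a')=3, C('c')=4, C('n')=6, C('o')=7, C('r')=9
L[0]='D': occ=0, LF[0]=C('D')+0=1+0=1
L[1]='V': occ=0, LF[1]=C('V')+0=2+0=2
L[2]='n': occ=0, LF[2]=C('n')+0=6+0=6
L[3]='r': occ=0, LF[3]=C('r')+0=9+0=9
L[4]='a': occ=0, LF[4]=C('a')+0=3+0=3
L[5]='c': occ=0, LF[5]=C('c')+0=4+0=4
L[6]='o': occ=0, LF[6]=C('o')+0=7+0=7
L[7]='o': occ=1, LF[7]=C('o')+1=7+1=8
L[8]='c': occ=1, LF[8]=C('c')+1=4+1=5
L[9]='$': occ=0, LF[9]=C('$')+0=0+0=0

Answer: 1 2 6 9 3 4 7 8 5 0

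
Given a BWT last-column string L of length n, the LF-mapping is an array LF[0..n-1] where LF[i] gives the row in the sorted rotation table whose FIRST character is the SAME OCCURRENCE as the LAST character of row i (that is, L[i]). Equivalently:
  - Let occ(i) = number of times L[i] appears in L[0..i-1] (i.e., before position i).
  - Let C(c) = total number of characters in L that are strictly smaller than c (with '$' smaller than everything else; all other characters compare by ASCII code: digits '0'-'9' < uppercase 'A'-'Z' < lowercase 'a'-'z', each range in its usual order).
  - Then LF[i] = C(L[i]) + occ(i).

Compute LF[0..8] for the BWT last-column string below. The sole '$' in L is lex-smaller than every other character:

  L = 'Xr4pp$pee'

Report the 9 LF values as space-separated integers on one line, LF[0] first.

Char counts: '$':1, '4':1, 'X':1, 'e':2, 'p':3, 'r':1
C (first-col start): C('$')=0, C('4')=1, C('X')=2, C('e')=3, C('p')=5, C('r')=8
L[0]='X': occ=0, LF[0]=C('X')+0=2+0=2
L[1]='r': occ=0, LF[1]=C('r')+0=8+0=8
L[2]='4': occ=0, LF[2]=C('4')+0=1+0=1
L[3]='p': occ=0, LF[3]=C('p')+0=5+0=5
L[4]='p': occ=1, LF[4]=C('p')+1=5+1=6
L[5]='$': occ=0, LF[5]=C('$')+0=0+0=0
L[6]='p': occ=2, LF[6]=C('p')+2=5+2=7
L[7]='e': occ=0, LF[7]=C('e')+0=3+0=3
L[8]='e': occ=1, LF[8]=C('e')+1=3+1=4

Answer: 2 8 1 5 6 0 7 3 4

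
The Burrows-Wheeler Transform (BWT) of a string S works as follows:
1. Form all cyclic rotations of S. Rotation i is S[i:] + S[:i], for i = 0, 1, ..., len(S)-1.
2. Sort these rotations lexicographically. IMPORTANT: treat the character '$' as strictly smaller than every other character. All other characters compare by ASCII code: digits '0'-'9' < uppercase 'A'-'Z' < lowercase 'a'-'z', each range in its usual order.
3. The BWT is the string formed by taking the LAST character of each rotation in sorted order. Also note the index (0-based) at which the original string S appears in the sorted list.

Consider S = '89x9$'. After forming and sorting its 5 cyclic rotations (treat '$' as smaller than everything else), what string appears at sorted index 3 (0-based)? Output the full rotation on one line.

Answer: 9x9$8

Derivation:
All 5 rotations (rotation i = S[i:]+S[:i]):
  rot[0] = 89x9$
  rot[1] = 9x9$8
  rot[2] = x9$89
  rot[3] = 9$89x
  rot[4] = $89x9
Sorted (with $ < everything):
  sorted[0] = $89x9
  sorted[1] = 89x9$
  sorted[2] = 9$89x
  sorted[3] = 9x9$8
  sorted[4] = x9$89
sorted[3] = 9x9$8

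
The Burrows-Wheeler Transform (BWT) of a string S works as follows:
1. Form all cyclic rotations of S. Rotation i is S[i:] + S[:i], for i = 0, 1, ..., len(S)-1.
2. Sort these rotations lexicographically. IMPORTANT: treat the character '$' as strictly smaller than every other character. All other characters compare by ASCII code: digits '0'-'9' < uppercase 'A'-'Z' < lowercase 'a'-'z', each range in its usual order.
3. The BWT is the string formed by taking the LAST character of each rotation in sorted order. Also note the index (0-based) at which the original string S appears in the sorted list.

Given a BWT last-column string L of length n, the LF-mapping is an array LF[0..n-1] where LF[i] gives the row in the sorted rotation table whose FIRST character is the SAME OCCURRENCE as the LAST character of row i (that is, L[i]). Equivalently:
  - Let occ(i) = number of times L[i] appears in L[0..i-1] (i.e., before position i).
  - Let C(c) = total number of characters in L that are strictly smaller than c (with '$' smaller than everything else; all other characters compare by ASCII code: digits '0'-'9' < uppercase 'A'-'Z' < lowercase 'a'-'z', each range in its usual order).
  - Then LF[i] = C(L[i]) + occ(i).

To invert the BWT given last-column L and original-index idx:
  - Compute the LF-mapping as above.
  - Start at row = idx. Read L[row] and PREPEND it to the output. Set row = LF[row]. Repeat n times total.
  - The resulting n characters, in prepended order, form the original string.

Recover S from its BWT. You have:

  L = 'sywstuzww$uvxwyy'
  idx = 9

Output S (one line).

LF mapping: 1 12 7 2 3 4 15 8 9 0 5 6 11 10 13 14
Walk LF starting at row 9, prepending L[row]:
  step 1: row=9, L[9]='$', prepend. Next row=LF[9]=0
  step 2: row=0, L[0]='s', prepend. Next row=LF[0]=1
  step 3: row=1, L[1]='y', prepend. Next row=LF[1]=12
  step 4: row=12, L[12]='x', prepend. Next row=LF[12]=11
  step 5: row=11, L[11]='v', prepend. Next row=LF[11]=6
  step 6: row=6, L[6]='z', prepend. Next row=LF[6]=15
  step 7: row=15, L[15]='y', prepend. Next row=LF[15]=14
  step 8: row=14, L[14]='y', prepend. Next row=LF[14]=13
  step 9: row=13, L[13]='w', prepend. Next row=LF[13]=10
  step 10: row=10, L[10]='u', prepend. Next row=LF[10]=5
  step 11: row=5, L[5]='u', prepend. Next row=LF[5]=4
  step 12: row=4, L[4]='t', prepend. Next row=LF[4]=3
  step 13: row=3, L[3]='s', prepend. Next row=LF[3]=2
  step 14: row=2, L[2]='w', prepend. Next row=LF[2]=7
  step 15: row=7, L[7]='w', prepend. Next row=LF[7]=8
  step 16: row=8, L[8]='w', prepend. Next row=LF[8]=9
Reversed output: wwwstuuwyyzvxys$

Answer: wwwstuuwyyzvxys$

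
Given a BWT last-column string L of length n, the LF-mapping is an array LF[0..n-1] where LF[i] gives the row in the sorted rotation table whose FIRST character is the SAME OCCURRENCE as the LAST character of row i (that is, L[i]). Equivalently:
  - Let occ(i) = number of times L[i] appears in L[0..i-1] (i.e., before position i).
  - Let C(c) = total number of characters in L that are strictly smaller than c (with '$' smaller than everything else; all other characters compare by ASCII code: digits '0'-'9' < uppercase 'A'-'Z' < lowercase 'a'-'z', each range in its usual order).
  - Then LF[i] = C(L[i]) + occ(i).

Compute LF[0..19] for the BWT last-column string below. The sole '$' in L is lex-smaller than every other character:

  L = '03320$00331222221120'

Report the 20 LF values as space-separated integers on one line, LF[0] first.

Answer: 1 16 17 9 2 0 3 4 18 19 6 10 11 12 13 14 7 8 15 5

Derivation:
Char counts: '$':1, '0':5, '1':3, '2':7, '3':4
C (first-col start): C('$')=0, C('0')=1, C('1')=6, C('2')=9, C('3')=16
L[0]='0': occ=0, LF[0]=C('0')+0=1+0=1
L[1]='3': occ=0, LF[1]=C('3')+0=16+0=16
L[2]='3': occ=1, LF[2]=C('3')+1=16+1=17
L[3]='2': occ=0, LF[3]=C('2')+0=9+0=9
L[4]='0': occ=1, LF[4]=C('0')+1=1+1=2
L[5]='$': occ=0, LF[5]=C('$')+0=0+0=0
L[6]='0': occ=2, LF[6]=C('0')+2=1+2=3
L[7]='0': occ=3, LF[7]=C('0')+3=1+3=4
L[8]='3': occ=2, LF[8]=C('3')+2=16+2=18
L[9]='3': occ=3, LF[9]=C('3')+3=16+3=19
L[10]='1': occ=0, LF[10]=C('1')+0=6+0=6
L[11]='2': occ=1, LF[11]=C('2')+1=9+1=10
L[12]='2': occ=2, LF[12]=C('2')+2=9+2=11
L[13]='2': occ=3, LF[13]=C('2')+3=9+3=12
L[14]='2': occ=4, LF[14]=C('2')+4=9+4=13
L[15]='2': occ=5, LF[15]=C('2')+5=9+5=14
L[16]='1': occ=1, LF[16]=C('1')+1=6+1=7
L[17]='1': occ=2, LF[17]=C('1')+2=6+2=8
L[18]='2': occ=6, LF[18]=C('2')+6=9+6=15
L[19]='0': occ=4, LF[19]=C('0')+4=1+4=5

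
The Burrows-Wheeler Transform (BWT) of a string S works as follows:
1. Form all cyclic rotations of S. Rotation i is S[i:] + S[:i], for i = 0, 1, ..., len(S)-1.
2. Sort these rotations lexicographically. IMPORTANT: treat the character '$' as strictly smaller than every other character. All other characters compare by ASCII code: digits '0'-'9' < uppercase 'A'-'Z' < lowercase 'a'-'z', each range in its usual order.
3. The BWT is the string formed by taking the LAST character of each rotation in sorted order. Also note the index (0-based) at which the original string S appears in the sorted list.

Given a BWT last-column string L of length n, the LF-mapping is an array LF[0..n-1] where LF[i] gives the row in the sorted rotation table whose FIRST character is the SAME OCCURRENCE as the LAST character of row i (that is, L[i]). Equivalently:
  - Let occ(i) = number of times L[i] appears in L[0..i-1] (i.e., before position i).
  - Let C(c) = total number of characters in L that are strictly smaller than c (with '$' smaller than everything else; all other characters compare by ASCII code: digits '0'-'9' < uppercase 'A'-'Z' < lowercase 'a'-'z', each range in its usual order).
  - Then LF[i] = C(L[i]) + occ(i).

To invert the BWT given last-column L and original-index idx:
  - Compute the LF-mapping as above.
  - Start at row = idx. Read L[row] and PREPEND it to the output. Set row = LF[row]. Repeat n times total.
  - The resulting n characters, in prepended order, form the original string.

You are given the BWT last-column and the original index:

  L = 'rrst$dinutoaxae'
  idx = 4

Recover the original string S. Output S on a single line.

Answer: extratdinosaur$

Derivation:
LF mapping: 8 9 10 11 0 3 5 6 13 12 7 1 14 2 4
Walk LF starting at row 4, prepending L[row]:
  step 1: row=4, L[4]='$', prepend. Next row=LF[4]=0
  step 2: row=0, L[0]='r', prepend. Next row=LF[0]=8
  step 3: row=8, L[8]='u', prepend. Next row=LF[8]=13
  step 4: row=13, L[13]='a', prepend. Next row=LF[13]=2
  step 5: row=2, L[2]='s', prepend. Next row=LF[2]=10
  step 6: row=10, L[10]='o', prepend. Next row=LF[10]=7
  step 7: row=7, L[7]='n', prepend. Next row=LF[7]=6
  step 8: row=6, L[6]='i', prepend. Next row=LF[6]=5
  step 9: row=5, L[5]='d', prepend. Next row=LF[5]=3
  step 10: row=3, L[3]='t', prepend. Next row=LF[3]=11
  step 11: row=11, L[11]='a', prepend. Next row=LF[11]=1
  step 12: row=1, L[1]='r', prepend. Next row=LF[1]=9
  step 13: row=9, L[9]='t', prepend. Next row=LF[9]=12
  step 14: row=12, L[12]='x', prepend. Next row=LF[12]=14
  step 15: row=14, L[14]='e', prepend. Next row=LF[14]=4
Reversed output: extratdinosaur$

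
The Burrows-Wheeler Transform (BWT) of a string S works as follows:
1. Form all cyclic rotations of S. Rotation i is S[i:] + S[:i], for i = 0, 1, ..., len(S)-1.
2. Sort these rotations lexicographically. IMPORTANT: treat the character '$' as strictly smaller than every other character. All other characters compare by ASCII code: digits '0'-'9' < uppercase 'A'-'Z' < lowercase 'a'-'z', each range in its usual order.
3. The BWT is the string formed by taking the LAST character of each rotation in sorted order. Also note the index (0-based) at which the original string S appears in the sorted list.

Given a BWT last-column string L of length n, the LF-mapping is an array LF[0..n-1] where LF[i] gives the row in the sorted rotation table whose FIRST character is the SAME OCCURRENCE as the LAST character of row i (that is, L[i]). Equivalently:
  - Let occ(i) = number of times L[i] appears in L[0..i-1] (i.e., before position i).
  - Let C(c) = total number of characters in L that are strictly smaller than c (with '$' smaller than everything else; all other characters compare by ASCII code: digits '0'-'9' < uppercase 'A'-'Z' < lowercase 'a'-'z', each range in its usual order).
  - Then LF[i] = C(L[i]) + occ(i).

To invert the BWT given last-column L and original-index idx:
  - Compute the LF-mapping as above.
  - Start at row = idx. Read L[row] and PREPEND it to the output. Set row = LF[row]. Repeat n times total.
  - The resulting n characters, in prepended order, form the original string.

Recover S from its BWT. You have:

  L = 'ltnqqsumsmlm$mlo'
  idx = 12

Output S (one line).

Answer: smoumqmmsnlqltl$

Derivation:
LF mapping: 1 14 8 10 11 12 15 4 13 5 2 6 0 7 3 9
Walk LF starting at row 12, prepending L[row]:
  step 1: row=12, L[12]='$', prepend. Next row=LF[12]=0
  step 2: row=0, L[0]='l', prepend. Next row=LF[0]=1
  step 3: row=1, L[1]='t', prepend. Next row=LF[1]=14
  step 4: row=14, L[14]='l', prepend. Next row=LF[14]=3
  step 5: row=3, L[3]='q', prepend. Next row=LF[3]=10
  step 6: row=10, L[10]='l', prepend. Next row=LF[10]=2
  step 7: row=2, L[2]='n', prepend. Next row=LF[2]=8
  step 8: row=8, L[8]='s', prepend. Next row=LF[8]=13
  step 9: row=13, L[13]='m', prepend. Next row=LF[13]=7
  step 10: row=7, L[7]='m', prepend. Next row=LF[7]=4
  step 11: row=4, L[4]='q', prepend. Next row=LF[4]=11
  step 12: row=11, L[11]='m', prepend. Next row=LF[11]=6
  step 13: row=6, L[6]='u', prepend. Next row=LF[6]=15
  step 14: row=15, L[15]='o', prepend. Next row=LF[15]=9
  step 15: row=9, L[9]='m', prepend. Next row=LF[9]=5
  step 16: row=5, L[5]='s', prepend. Next row=LF[5]=12
Reversed output: smoumqmmsnlqltl$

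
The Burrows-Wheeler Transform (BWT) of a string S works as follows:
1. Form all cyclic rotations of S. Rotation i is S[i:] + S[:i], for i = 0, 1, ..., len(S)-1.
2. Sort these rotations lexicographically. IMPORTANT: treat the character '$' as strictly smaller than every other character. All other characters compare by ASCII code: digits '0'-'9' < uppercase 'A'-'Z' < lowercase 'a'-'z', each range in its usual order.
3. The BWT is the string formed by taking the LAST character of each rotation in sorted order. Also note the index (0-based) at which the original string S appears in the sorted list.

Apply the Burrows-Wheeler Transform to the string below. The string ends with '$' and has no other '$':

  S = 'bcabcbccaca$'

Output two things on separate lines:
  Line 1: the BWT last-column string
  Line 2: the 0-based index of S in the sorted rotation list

All 12 rotations (rotation i = S[i:]+S[:i]):
  rot[0] = bcabcbccaca$
  rot[1] = cabcbccaca$b
  rot[2] = abcbccaca$bc
  rot[3] = bcbccaca$bca
  rot[4] = cbccaca$bcab
  rot[5] = bccaca$bcabc
  rot[6] = ccaca$bcabcb
  rot[7] = caca$bcabcbc
  rot[8] = aca$bcabcbcc
  rot[9] = ca$bcabcbcca
  rot[10] = a$bcabcbccac
  rot[11] = $bcabcbccaca
Sorted (with $ < everything):
  sorted[0] = $bcabcbccaca  (last char: 'a')
  sorted[1] = a$bcabcbccac  (last char: 'c')
  sorted[2] = abcbccaca$bc  (last char: 'c')
  sorted[3] = aca$bcabcbcc  (last char: 'c')
  sorted[4] = bcabcbccaca$  (last char: '$')
  sorted[5] = bcbccaca$bca  (last char: 'a')
  sorted[6] = bccaca$bcabc  (last char: 'c')
  sorted[7] = ca$bcabcbcca  (last char: 'a')
  sorted[8] = cabcbccaca$b  (last char: 'b')
  sorted[9] = caca$bcabcbc  (last char: 'c')
  sorted[10] = cbccaca$bcab  (last char: 'b')
  sorted[11] = ccaca$bcabcb  (last char: 'b')
Last column: accc$acabcbb
Original string S is at sorted index 4

Answer: accc$acabcbb
4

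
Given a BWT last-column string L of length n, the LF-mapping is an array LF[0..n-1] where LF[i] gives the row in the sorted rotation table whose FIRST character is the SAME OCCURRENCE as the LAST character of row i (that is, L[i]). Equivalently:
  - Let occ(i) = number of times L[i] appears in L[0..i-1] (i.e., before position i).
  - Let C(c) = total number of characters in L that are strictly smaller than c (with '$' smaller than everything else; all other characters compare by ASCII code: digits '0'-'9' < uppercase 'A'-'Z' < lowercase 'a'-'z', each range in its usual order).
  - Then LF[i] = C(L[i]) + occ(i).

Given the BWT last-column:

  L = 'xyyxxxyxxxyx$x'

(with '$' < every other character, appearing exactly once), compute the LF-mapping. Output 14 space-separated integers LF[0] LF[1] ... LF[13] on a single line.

Char counts: '$':1, 'x':9, 'y':4
C (first-col start): C('$')=0, C('x')=1, C('y')=10
L[0]='x': occ=0, LF[0]=C('x')+0=1+0=1
L[1]='y': occ=0, LF[1]=C('y')+0=10+0=10
L[2]='y': occ=1, LF[2]=C('y')+1=10+1=11
L[3]='x': occ=1, LF[3]=C('x')+1=1+1=2
L[4]='x': occ=2, LF[4]=C('x')+2=1+2=3
L[5]='x': occ=3, LF[5]=C('x')+3=1+3=4
L[6]='y': occ=2, LF[6]=C('y')+2=10+2=12
L[7]='x': occ=4, LF[7]=C('x')+4=1+4=5
L[8]='x': occ=5, LF[8]=C('x')+5=1+5=6
L[9]='x': occ=6, LF[9]=C('x')+6=1+6=7
L[10]='y': occ=3, LF[10]=C('y')+3=10+3=13
L[11]='x': occ=7, LF[11]=C('x')+7=1+7=8
L[12]='$': occ=0, LF[12]=C('$')+0=0+0=0
L[13]='x': occ=8, LF[13]=C('x')+8=1+8=9

Answer: 1 10 11 2 3 4 12 5 6 7 13 8 0 9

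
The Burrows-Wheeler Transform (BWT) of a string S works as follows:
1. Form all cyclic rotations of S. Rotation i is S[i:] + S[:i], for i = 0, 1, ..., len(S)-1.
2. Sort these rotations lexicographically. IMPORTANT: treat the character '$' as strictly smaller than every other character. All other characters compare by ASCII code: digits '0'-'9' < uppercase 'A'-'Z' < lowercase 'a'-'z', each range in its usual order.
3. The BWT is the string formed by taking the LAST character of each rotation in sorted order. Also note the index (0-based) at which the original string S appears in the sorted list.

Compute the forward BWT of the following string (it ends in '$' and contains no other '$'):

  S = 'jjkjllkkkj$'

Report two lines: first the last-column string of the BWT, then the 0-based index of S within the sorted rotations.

Answer: jk$jkkjkllj
2

Derivation:
All 11 rotations (rotation i = S[i:]+S[:i]):
  rot[0] = jjkjllkkkj$
  rot[1] = jkjllkkkj$j
  rot[2] = kjllkkkj$jj
  rot[3] = jllkkkj$jjk
  rot[4] = llkkkj$jjkj
  rot[5] = lkkkj$jjkjl
  rot[6] = kkkj$jjkjll
  rot[7] = kkj$jjkjllk
  rot[8] = kj$jjkjllkk
  rot[9] = j$jjkjllkkk
  rot[10] = $jjkjllkkkj
Sorted (with $ < everything):
  sorted[0] = $jjkjllkkkj  (last char: 'j')
  sorted[1] = j$jjkjllkkk  (last char: 'k')
  sorted[2] = jjkjllkkkj$  (last char: '$')
  sorted[3] = jkjllkkkj$j  (last char: 'j')
  sorted[4] = jllkkkj$jjk  (last char: 'k')
  sorted[5] = kj$jjkjllkk  (last char: 'k')
  sorted[6] = kjllkkkj$jj  (last char: 'j')
  sorted[7] = kkj$jjkjllk  (last char: 'k')
  sorted[8] = kkkj$jjkjll  (last char: 'l')
  sorted[9] = lkkkj$jjkjl  (last char: 'l')
  sorted[10] = llkkkj$jjkj  (last char: 'j')
Last column: jk$jkkjkllj
Original string S is at sorted index 2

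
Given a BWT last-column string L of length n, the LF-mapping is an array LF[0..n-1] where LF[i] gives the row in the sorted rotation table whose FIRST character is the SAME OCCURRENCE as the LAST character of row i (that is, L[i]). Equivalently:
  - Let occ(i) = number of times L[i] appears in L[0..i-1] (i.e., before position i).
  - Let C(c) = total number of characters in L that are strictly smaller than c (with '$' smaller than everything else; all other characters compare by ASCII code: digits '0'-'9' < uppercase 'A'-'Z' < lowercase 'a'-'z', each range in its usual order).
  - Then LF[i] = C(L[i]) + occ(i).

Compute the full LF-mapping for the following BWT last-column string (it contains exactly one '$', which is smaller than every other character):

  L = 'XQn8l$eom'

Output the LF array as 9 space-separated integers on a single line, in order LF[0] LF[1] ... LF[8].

Answer: 3 2 7 1 5 0 4 8 6

Derivation:
Char counts: '$':1, '8':1, 'Q':1, 'X':1, 'e':1, 'l':1, 'm':1, 'n':1, 'o':1
C (first-col start): C('$')=0, C('8')=1, C('Q')=2, C('X')=3, C('e')=4, C('l')=5, C('m')=6, C('n')=7, C('o')=8
L[0]='X': occ=0, LF[0]=C('X')+0=3+0=3
L[1]='Q': occ=0, LF[1]=C('Q')+0=2+0=2
L[2]='n': occ=0, LF[2]=C('n')+0=7+0=7
L[3]='8': occ=0, LF[3]=C('8')+0=1+0=1
L[4]='l': occ=0, LF[4]=C('l')+0=5+0=5
L[5]='$': occ=0, LF[5]=C('$')+0=0+0=0
L[6]='e': occ=0, LF[6]=C('e')+0=4+0=4
L[7]='o': occ=0, LF[7]=C('o')+0=8+0=8
L[8]='m': occ=0, LF[8]=C('m')+0=6+0=6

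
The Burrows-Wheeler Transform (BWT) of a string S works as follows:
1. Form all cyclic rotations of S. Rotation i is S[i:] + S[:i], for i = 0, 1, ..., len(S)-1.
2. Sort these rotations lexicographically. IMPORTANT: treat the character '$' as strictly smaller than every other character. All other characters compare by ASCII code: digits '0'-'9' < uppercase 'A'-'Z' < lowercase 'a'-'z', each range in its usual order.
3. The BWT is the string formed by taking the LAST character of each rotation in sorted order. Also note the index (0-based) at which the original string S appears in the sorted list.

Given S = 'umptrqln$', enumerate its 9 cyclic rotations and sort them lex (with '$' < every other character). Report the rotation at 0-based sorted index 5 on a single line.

Answer: qln$umptr

Derivation:
All 9 rotations (rotation i = S[i:]+S[:i]):
  rot[0] = umptrqln$
  rot[1] = mptrqln$u
  rot[2] = ptrqln$um
  rot[3] = trqln$ump
  rot[4] = rqln$umpt
  rot[5] = qln$umptr
  rot[6] = ln$umptrq
  rot[7] = n$umptrql
  rot[8] = $umptrqln
Sorted (with $ < everything):
  sorted[0] = $umptrqln
  sorted[1] = ln$umptrq
  sorted[2] = mptrqln$u
  sorted[3] = n$umptrql
  sorted[4] = ptrqln$um
  sorted[5] = qln$umptr
  sorted[6] = rqln$umpt
  sorted[7] = trqln$ump
  sorted[8] = umptrqln$
sorted[5] = qln$umptr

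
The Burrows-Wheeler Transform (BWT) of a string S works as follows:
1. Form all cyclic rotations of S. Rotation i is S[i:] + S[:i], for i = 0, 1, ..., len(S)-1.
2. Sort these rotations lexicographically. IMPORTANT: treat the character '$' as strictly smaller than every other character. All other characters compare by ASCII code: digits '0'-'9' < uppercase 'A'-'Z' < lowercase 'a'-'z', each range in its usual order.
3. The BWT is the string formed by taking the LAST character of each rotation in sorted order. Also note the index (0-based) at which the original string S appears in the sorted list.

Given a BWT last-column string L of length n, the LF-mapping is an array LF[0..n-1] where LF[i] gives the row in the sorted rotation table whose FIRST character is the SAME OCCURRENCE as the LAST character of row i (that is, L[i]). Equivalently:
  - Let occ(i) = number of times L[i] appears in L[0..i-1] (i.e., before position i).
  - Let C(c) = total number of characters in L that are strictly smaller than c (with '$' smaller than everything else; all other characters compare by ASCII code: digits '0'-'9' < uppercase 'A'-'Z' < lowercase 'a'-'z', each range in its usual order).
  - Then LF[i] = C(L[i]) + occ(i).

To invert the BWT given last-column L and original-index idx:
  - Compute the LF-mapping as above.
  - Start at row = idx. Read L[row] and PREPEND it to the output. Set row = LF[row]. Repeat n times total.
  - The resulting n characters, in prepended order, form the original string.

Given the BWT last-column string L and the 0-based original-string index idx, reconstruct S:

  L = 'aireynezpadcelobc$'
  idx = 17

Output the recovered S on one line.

LF mapping: 1 10 15 7 16 12 8 17 14 2 6 4 9 11 13 3 5 0
Walk LF starting at row 17, prepending L[row]:
  step 1: row=17, L[17]='$', prepend. Next row=LF[17]=0
  step 2: row=0, L[0]='a', prepend. Next row=LF[0]=1
  step 3: row=1, L[1]='i', prepend. Next row=LF[1]=10
  step 4: row=10, L[10]='d', prepend. Next row=LF[10]=6
  step 5: row=6, L[6]='e', prepend. Next row=LF[6]=8
  step 6: row=8, L[8]='p', prepend. Next row=LF[8]=14
  step 7: row=14, L[14]='o', prepend. Next row=LF[14]=13
  step 8: row=13, L[13]='l', prepend. Next row=LF[13]=11
  step 9: row=11, L[11]='c', prepend. Next row=LF[11]=4
  step 10: row=4, L[4]='y', prepend. Next row=LF[4]=16
  step 11: row=16, L[16]='c', prepend. Next row=LF[16]=5
  step 12: row=5, L[5]='n', prepend. Next row=LF[5]=12
  step 13: row=12, L[12]='e', prepend. Next row=LF[12]=9
  step 14: row=9, L[9]='a', prepend. Next row=LF[9]=2
  step 15: row=2, L[2]='r', prepend. Next row=LF[2]=15
  step 16: row=15, L[15]='b', prepend. Next row=LF[15]=3
  step 17: row=3, L[3]='e', prepend. Next row=LF[3]=7
  step 18: row=7, L[7]='z', prepend. Next row=LF[7]=17
Reversed output: zebraencyclopedia$

Answer: zebraencyclopedia$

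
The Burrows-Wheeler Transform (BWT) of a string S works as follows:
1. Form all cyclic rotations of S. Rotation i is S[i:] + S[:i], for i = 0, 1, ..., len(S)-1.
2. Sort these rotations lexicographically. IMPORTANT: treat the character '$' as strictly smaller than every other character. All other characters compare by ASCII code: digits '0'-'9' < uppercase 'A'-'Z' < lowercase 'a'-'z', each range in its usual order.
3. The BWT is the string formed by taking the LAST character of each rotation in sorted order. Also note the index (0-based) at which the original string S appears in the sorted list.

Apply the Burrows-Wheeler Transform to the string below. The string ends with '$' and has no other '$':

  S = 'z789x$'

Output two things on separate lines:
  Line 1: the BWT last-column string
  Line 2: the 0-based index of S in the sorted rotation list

Answer: xz789$
5

Derivation:
All 6 rotations (rotation i = S[i:]+S[:i]):
  rot[0] = z789x$
  rot[1] = 789x$z
  rot[2] = 89x$z7
  rot[3] = 9x$z78
  rot[4] = x$z789
  rot[5] = $z789x
Sorted (with $ < everything):
  sorted[0] = $z789x  (last char: 'x')
  sorted[1] = 789x$z  (last char: 'z')
  sorted[2] = 89x$z7  (last char: '7')
  sorted[3] = 9x$z78  (last char: '8')
  sorted[4] = x$z789  (last char: '9')
  sorted[5] = z789x$  (last char: '$')
Last column: xz789$
Original string S is at sorted index 5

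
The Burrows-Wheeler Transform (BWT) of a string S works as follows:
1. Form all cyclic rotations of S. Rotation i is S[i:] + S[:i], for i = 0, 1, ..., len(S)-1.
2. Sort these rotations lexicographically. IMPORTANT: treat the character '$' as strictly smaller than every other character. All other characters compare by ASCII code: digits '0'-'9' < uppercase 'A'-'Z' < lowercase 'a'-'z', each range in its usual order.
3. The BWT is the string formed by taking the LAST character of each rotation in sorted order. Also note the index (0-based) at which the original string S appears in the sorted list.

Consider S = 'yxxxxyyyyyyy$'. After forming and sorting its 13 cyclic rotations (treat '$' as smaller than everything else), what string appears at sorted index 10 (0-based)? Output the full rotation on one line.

All 13 rotations (rotation i = S[i:]+S[:i]):
  rot[0] = yxxxxyyyyyyy$
  rot[1] = xxxxyyyyyyy$y
  rot[2] = xxxyyyyyyy$yx
  rot[3] = xxyyyyyyy$yxx
  rot[4] = xyyyyyyy$yxxx
  rot[5] = yyyyyyy$yxxxx
  rot[6] = yyyyyy$yxxxxy
  rot[7] = yyyyy$yxxxxyy
  rot[8] = yyyy$yxxxxyyy
  rot[9] = yyy$yxxxxyyyy
  rot[10] = yy$yxxxxyyyyy
  rot[11] = y$yxxxxyyyyyy
  rot[12] = $yxxxxyyyyyyy
Sorted (with $ < everything):
  sorted[0] = $yxxxxyyyyyyy
  sorted[1] = xxxxyyyyyyy$y
  sorted[2] = xxxyyyyyyy$yx
  sorted[3] = xxyyyyyyy$yxx
  sorted[4] = xyyyyyyy$yxxx
  sorted[5] = y$yxxxxyyyyyy
  sorted[6] = yxxxxyyyyyyy$
  sorted[7] = yy$yxxxxyyyyy
  sorted[8] = yyy$yxxxxyyyy
  sorted[9] = yyyy$yxxxxyyy
  sorted[10] = yyyyy$yxxxxyy
  sorted[11] = yyyyyy$yxxxxy
  sorted[12] = yyyyyyy$yxxxx
sorted[10] = yyyyy$yxxxxyy

Answer: yyyyy$yxxxxyy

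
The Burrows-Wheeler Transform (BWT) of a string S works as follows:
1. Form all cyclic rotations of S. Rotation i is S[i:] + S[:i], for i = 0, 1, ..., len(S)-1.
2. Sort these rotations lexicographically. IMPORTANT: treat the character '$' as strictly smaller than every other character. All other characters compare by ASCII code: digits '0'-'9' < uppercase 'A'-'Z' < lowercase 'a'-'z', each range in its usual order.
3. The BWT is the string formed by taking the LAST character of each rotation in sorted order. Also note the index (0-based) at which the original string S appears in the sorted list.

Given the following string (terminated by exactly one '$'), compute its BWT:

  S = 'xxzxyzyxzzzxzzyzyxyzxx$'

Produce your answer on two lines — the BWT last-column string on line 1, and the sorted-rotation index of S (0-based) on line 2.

Answer: xxz$yzxzyzzxzxyxzyyzzxx
3

Derivation:
All 23 rotations (rotation i = S[i:]+S[:i]):
  rot[0] = xxzxyzyxzzzxzzyzyxyzxx$
  rot[1] = xzxyzyxzzzxzzyzyxyzxx$x
  rot[2] = zxyzyxzzzxzzyzyxyzxx$xx
  rot[3] = xyzyxzzzxzzyzyxyzxx$xxz
  rot[4] = yzyxzzzxzzyzyxyzxx$xxzx
  rot[5] = zyxzzzxzzyzyxyzxx$xxzxy
  rot[6] = yxzzzxzzyzyxyzxx$xxzxyz
  rot[7] = xzzzxzzyzyxyzxx$xxzxyzy
  rot[8] = zzzxzzyzyxyzxx$xxzxyzyx
  rot[9] = zzxzzyzyxyzxx$xxzxyzyxz
  rot[10] = zxzzyzyxyzxx$xxzxyzyxzz
  rot[11] = xzzyzyxyzxx$xxzxyzyxzzz
  rot[12] = zzyzyxyzxx$xxzxyzyxzzzx
  rot[13] = zyzyxyzxx$xxzxyzyxzzzxz
  rot[14] = yzyxyzxx$xxzxyzyxzzzxzz
  rot[15] = zyxyzxx$xxzxyzyxzzzxzzy
  rot[16] = yxyzxx$xxzxyzyxzzzxzzyz
  rot[17] = xyzxx$xxzxyzyxzzzxzzyzy
  rot[18] = yzxx$xxzxyzyxzzzxzzyzyx
  rot[19] = zxx$xxzxyzyxzzzxzzyzyxy
  rot[20] = xx$xxzxyzyxzzzxzzyzyxyz
  rot[21] = x$xxzxyzyxzzzxzzyzyxyzx
  rot[22] = $xxzxyzyxzzzxzzyzyxyzxx
Sorted (with $ < everything):
  sorted[0] = $xxzxyzyxzzzxzzyzyxyzxx  (last char: 'x')
  sorted[1] = x$xxzxyzyxzzzxzzyzyxyzx  (last char: 'x')
  sorted[2] = xx$xxzxyzyxzzzxzzyzyxyz  (last char: 'z')
  sorted[3] = xxzxyzyxzzzxzzyzyxyzxx$  (last char: '$')
  sorted[4] = xyzxx$xxzxyzyxzzzxzzyzy  (last char: 'y')
  sorted[5] = xyzyxzzzxzzyzyxyzxx$xxz  (last char: 'z')
  sorted[6] = xzxyzyxzzzxzzyzyxyzxx$x  (last char: 'x')
  sorted[7] = xzzyzyxyzxx$xxzxyzyxzzz  (last char: 'z')
  sorted[8] = xzzzxzzyzyxyzxx$xxzxyzy  (last char: 'y')
  sorted[9] = yxyzxx$xxzxyzyxzzzxzzyz  (last char: 'z')
  sorted[10] = yxzzzxzzyzyxyzxx$xxzxyz  (last char: 'z')
  sorted[11] = yzxx$xxzxyzyxzzzxzzyzyx  (last char: 'x')
  sorted[12] = yzyxyzxx$xxzxyzyxzzzxzz  (last char: 'z')
  sorted[13] = yzyxzzzxzzyzyxyzxx$xxzx  (last char: 'x')
  sorted[14] = zxx$xxzxyzyxzzzxzzyzyxy  (last char: 'y')
  sorted[15] = zxyzyxzzzxzzyzyxyzxx$xx  (last char: 'x')
  sorted[16] = zxzzyzyxyzxx$xxzxyzyxzz  (last char: 'z')
  sorted[17] = zyxyzxx$xxzxyzyxzzzxzzy  (last char: 'y')
  sorted[18] = zyxzzzxzzyzyxyzxx$xxzxy  (last char: 'y')
  sorted[19] = zyzyxyzxx$xxzxyzyxzzzxz  (last char: 'z')
  sorted[20] = zzxzzyzyxyzxx$xxzxyzyxz  (last char: 'z')
  sorted[21] = zzyzyxyzxx$xxzxyzyxzzzx  (last char: 'x')
  sorted[22] = zzzxzzyzyxyzxx$xxzxyzyx  (last char: 'x')
Last column: xxz$yzxzyzzxzxyxzyyzzxx
Original string S is at sorted index 3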